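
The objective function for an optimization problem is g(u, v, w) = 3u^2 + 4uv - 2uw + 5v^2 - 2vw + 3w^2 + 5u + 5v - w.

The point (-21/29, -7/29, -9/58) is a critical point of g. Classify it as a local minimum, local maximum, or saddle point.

The Hessian is constant: H = [[6, 4, -2], [4, 10, -2], [-2, -2, 6]].
Leading principal minors: Δ₁ = 6, Δ₂ = 44, Δ₃ = 232.
All leading minors are positive, so H is positive definite: a local minimum.

local minimum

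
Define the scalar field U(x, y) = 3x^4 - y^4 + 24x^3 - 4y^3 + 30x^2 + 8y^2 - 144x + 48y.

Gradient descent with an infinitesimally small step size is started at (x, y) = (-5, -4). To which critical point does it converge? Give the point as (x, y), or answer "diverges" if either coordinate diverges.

diverges

U is separable, so gradient descent decouples: x follows -∂U/∂x, y follows -∂U/∂y.
∂U/∂x = 12(x - 1)(x + 3)(x + 4); at x=-5 this is -144, so x increases.
∂U/∂y = -4(y - 2)(y + 2)(y + 3); at y=-4 this is 48, so y decreases.
The y-coordinate has no critical point in that direction and runs off to infinity.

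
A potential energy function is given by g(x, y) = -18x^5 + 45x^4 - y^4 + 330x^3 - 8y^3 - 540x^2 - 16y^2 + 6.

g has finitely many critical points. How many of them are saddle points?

6

g separates as a function of x plus a function of y, so ∇g=0 decouples.
∂g/∂x = -90x(x - 4)(x - 1)(x + 3) = 0 at x ∈ {-3, 0, 1, 4}; ∂g/∂y = -4y(y + 2)(y + 4) = 0 at y ∈ {-4, -2, 0}.
The Hessian is diagonal: diag(g_xx, g_yy). Second derivatives: g_xx(-3)=7560, g_xx(0)=-1080, g_xx(1)=1080, g_xx(4)=-7560; g_yy(-4)=-32, g_yy(-2)=16, g_yy(0)=-32.
Saddle points occur where the two diagonal entries have opposite signs: (-3, -4), (-3, 0), (0, -2), (1, -4), (1, 0), (4, -2). Count: 6.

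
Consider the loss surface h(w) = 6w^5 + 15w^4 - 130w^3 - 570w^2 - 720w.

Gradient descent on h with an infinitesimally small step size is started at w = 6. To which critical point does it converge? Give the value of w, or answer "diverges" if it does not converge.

h'(w) = 30(w - 4)(w + 1)(w + 2)(w + 3), so h'(6) = 30240.
Gradient descent moves in the -h' direction, i.e. w is decreasing.
The nearest critical point in that direction is w = 4, where h'' = 6300 > 0 (a local minimum). The iterate converges there.

4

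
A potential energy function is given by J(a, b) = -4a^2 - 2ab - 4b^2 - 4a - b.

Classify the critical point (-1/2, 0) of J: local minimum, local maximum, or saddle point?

local maximum

The Hessian of J is constant: H = [[-8, -2], [-2, -8]].
det(H) = (-8)·(-8) − (-2)² = 60.
det(H) > 0 and tr(H) = -16 < 0, so H is negative definite and the point is a local maximum.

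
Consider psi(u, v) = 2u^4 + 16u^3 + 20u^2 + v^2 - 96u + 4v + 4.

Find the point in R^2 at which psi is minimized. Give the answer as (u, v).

psi(u,v) separates as P(u) + Q(v) + 4, so its minimum is min P + min Q + 4.
P'(u) = 8(u - 1)(u + 3)(u + 4) vanishes at u ∈ {-4, -3, 1}; Q'(v) = 2v + 4 vanishes at v ∈ {-2}.
Local minima of P (where P''>0): P(-4)=192, P(1)=-58. Local minima of Q: Q(-2)=-4.
So the global minimum of psi is P(1) + Q(-2) + 4 = -58 − 4 + 4 = -58, attained at (1, -2).

(1, -2)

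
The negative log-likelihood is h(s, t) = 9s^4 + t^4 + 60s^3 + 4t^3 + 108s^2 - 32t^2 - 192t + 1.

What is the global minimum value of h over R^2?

-767

h(s,t) separates as P(s) + Q(t) + 1, so its minimum is min P + min Q + 1.
P'(s) = 36s(s + 2)(s + 3) vanishes at s ∈ {-3, -2, 0}; Q'(t) = 4(t - 4)(t + 3)(t + 4) vanishes at t ∈ {-4, -3, 4}.
Local minima of P (where P''>0): P(-3)=81, P(0)=0. Local minima of Q: Q(-4)=256, Q(4)=-768.
So the global minimum of h is P(0) + Q(4) + 1 = 0 − 768 + 1 = -767, attained at (0, 4).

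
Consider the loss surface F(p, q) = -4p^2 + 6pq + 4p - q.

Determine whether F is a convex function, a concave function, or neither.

F is quadratic, so its Hessian is the constant matrix H = [[-8, 6], [6, 0]].
det(H) = -36, tr(H) = -8.
det(H) < 0, so H is indefinite: neither convex nor concave.

neither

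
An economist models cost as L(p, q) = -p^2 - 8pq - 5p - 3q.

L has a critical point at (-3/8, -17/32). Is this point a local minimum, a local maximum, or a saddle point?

The Hessian of L is constant: H = [[-2, -8], [-8, 0]].
det(H) = (-2)·0 − (-8)² = -64.
Since det(H) < 0, H is indefinite and the critical point is a saddle point.

saddle point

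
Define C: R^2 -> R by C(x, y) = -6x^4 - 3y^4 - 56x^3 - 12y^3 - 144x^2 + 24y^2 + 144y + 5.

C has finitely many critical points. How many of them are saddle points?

4

C separates as a function of x plus a function of y, so ∇C=0 decouples.
∂C/∂x = -24x(x + 3)(x + 4) = 0 at x ∈ {-4, -3, 0}; ∂C/∂y = -12(y - 2)(y + 2)(y + 3) = 0 at y ∈ {-3, -2, 2}.
The Hessian is diagonal: diag(C_xx, C_yy). Second derivatives: C_xx(-4)=-96, C_xx(-3)=72, C_xx(0)=-288; C_yy(-3)=-60, C_yy(-2)=48, C_yy(2)=-240.
Saddle points occur where the two diagonal entries have opposite signs: (-4, -2), (-3, -3), (-3, 2), (0, -2). Count: 4.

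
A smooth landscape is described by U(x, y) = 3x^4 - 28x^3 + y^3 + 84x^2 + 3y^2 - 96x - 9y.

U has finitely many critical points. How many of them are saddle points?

U separates as a function of x plus a function of y, so ∇U=0 decouples.
∂U/∂x = 12(x - 4)(x - 2)(x - 1) = 0 at x ∈ {1, 2, 4}; ∂U/∂y = 3(y - 1)(y + 3) = 0 at y ∈ {-3, 1}.
The Hessian is diagonal: diag(U_xx, U_yy). Second derivatives: U_xx(1)=36, U_xx(2)=-24, U_xx(4)=72; U_yy(-3)=-12, U_yy(1)=12.
Saddle points occur where the two diagonal entries have opposite signs: (1, -3), (2, 1), (4, -3). Count: 3.

3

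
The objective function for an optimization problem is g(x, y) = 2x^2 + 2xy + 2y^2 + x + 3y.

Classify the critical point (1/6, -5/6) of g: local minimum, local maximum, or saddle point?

local minimum

The Hessian of g is constant: H = [[4, 2], [2, 4]].
det(H) = 4·4 − 2² = 12.
det(H) > 0 and tr(H) = 8 > 0, so H is positive definite and the point is a local minimum.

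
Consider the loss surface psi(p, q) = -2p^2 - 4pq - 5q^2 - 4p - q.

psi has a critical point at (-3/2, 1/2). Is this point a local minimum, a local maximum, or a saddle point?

The Hessian of psi is constant: H = [[-4, -4], [-4, -10]].
det(H) = (-4)·(-10) − (-4)² = 24.
det(H) > 0 and tr(H) = -14 < 0, so H is negative definite and the point is a local maximum.

local maximum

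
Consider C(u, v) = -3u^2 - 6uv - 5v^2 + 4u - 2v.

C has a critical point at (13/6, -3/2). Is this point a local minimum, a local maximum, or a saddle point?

local maximum

The Hessian of C is constant: H = [[-6, -6], [-6, -10]].
det(H) = (-6)·(-10) − (-6)² = 24.
det(H) > 0 and tr(H) = -16 < 0, so H is negative definite and the point is a local maximum.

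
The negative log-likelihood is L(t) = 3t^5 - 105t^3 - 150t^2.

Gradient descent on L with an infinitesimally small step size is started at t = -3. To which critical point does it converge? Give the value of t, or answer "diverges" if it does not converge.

-1

L'(t) = 15t(t - 5)(t + 1)(t + 4), so L'(-3) = -720.
Gradient descent moves in the -L' direction, i.e. t is increasing.
The nearest critical point in that direction is t = -1, where L'' = 270 > 0 (a local minimum). The iterate converges there.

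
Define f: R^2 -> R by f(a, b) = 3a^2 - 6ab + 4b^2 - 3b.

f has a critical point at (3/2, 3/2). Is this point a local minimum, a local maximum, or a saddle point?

The Hessian of f is constant: H = [[6, -6], [-6, 8]].
det(H) = 6·8 − (-6)² = 12.
det(H) > 0 and tr(H) = 14 > 0, so H is positive definite and the point is a local minimum.

local minimum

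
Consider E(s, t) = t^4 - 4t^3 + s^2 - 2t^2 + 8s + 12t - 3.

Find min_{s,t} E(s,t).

-28

E(s,t) separates as P(s) + Q(t) − 3, so its minimum is min P + min Q − 3.
P'(s) = 2s + 8 vanishes at s ∈ {-4}; Q'(t) = 4(t - 3)(t - 1)(t + 1) vanishes at t ∈ {-1, 1, 3}.
Local minima of P (where P''>0): P(-4)=-16. Local minima of Q: Q(-1)=-9, Q(3)=-9.
So the global minimum of E is P(-4) + Q(-1) − 3 = -16 − 9 − 3 = -28, attained at (-4, -1).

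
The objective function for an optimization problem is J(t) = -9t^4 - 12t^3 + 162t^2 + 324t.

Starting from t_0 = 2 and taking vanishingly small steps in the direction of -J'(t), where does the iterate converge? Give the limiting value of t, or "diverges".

J'(t) = -36(t - 3)(t + 1)(t + 3), so J'(2) = 540.
Gradient descent moves in the -J' direction, i.e. t is decreasing.
The nearest critical point in that direction is t = -1, where J'' = 288 > 0 (a local minimum). The iterate converges there.

-1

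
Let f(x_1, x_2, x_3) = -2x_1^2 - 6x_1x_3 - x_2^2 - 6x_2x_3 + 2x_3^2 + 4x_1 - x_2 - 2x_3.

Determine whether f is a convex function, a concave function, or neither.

neither

f is quadratic, so its Hessian is the constant matrix H = [[-4, 0, -6], [0, -2, -6], [-6, -6, 4]].
Leading principal minors: -4, 8, 248.
Neither pattern holds ⇒ H is indefinite ⇒ neither convex nor concave.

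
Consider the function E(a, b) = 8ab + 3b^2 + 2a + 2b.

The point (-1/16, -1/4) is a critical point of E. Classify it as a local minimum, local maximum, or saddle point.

The Hessian of E is constant: H = [[0, 8], [8, 6]].
det(H) = 0·6 − 8² = -64.
Since det(H) < 0, H is indefinite and the critical point is a saddle point.

saddle point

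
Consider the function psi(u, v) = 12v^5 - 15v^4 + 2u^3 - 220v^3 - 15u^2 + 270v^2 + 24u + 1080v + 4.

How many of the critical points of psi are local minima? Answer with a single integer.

psi separates as a function of u plus a function of v, so ∇psi=0 decouples.
∂psi/∂u = 6(u - 4)(u - 1) = 0 at u ∈ {1, 4}; ∂psi/∂v = 60(v - 3)(v - 2)(v + 1)(v + 3) = 0 at v ∈ {-3, -1, 2, 3}.
The Hessian is diagonal: diag(psi_uu, psi_vv). Second derivatives: psi_uu(1)=-18, psi_uu(4)=18; psi_vv(-3)=-3600, psi_vv(-1)=1440, psi_vv(2)=-900, psi_vv(3)=1440.
Local minima occur where both diagonal entries positive: (4, -1), (4, 3). Count: 2.

2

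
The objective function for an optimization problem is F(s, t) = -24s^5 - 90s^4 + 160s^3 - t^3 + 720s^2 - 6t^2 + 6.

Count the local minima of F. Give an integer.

2

F separates as a function of s plus a function of t, so ∇F=0 decouples.
∂F/∂s = -120s(s - 2)(s + 2)(s + 3) = 0 at s ∈ {-3, -2, 0, 2}; ∂F/∂t = -3t(t + 4) = 0 at t ∈ {-4, 0}.
The Hessian is diagonal: diag(F_ss, F_tt). Second derivatives: F_ss(-3)=1800, F_ss(-2)=-960, F_ss(0)=1440, F_ss(2)=-4800; F_tt(-4)=12, F_tt(0)=-12.
Local minima occur where both diagonal entries positive: (-3, -4), (0, -4). Count: 2.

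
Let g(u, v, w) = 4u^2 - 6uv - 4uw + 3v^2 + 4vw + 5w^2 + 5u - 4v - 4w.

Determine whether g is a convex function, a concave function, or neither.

convex

g is quadratic, so its Hessian is the constant matrix H = [[8, -6, -4], [-6, 6, 4], [-4, 4, 10]].
Leading principal minors: 8, 12, 88.
All positive ⇒ H ≻ 0 ⇒ convex.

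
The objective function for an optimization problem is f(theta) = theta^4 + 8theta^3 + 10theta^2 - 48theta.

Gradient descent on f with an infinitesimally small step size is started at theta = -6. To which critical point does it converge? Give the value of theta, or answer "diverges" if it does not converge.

f'(theta) = 4(theta - 1)(theta + 3)(theta + 4), so f'(-6) = -168.
Gradient descent moves in the -f' direction, i.e. theta is increasing.
The nearest critical point in that direction is theta = -4, where f'' = 20 > 0 (a local minimum). The iterate converges there.

-4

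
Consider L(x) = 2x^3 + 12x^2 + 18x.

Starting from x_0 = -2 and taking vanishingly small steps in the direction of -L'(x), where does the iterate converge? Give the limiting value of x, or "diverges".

L'(x) = 6(x + 1)(x + 3), so L'(-2) = -6.
Gradient descent moves in the -L' direction, i.e. x is increasing.
The nearest critical point in that direction is x = -1, where L'' = 12 > 0 (a local minimum). The iterate converges there.

-1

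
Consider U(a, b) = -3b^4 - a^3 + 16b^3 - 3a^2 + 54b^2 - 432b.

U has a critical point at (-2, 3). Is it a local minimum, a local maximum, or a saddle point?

The mixed partial ∂²U/∂a∂b is 0, so the Hessian at any point is diag(U_aa, U_bb) = diag(-6(a + 1), 12(-3b^2 + 8b + 9)).
At (-2, 3): H = diag(6, 72).
Both eigenvalues are positive, so H is positive definite: a local minimum.

local minimum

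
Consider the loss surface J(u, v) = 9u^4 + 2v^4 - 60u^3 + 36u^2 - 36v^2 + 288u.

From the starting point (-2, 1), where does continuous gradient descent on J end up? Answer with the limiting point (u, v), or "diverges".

(-1, 3)

J is separable, so gradient descent decouples: u follows -∂J/∂u, v follows -∂J/∂v.
∂J/∂u = 36(u - 4)(u - 2)(u + 1); at u=-2 this is -864, so u increases.
∂J/∂v = 8v(v - 3)(v + 3); at v=1 this is -64, so v increases.
u converges to its nearest critical value -1 (a local min of the u-part); v converges to 3. The iterate converges to (-1, 3).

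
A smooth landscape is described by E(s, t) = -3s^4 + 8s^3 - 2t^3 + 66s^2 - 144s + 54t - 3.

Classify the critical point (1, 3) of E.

The mixed partial ∂²E/∂s∂t is 0, so the Hessian at any point is diag(E_ss, E_tt) = diag(12(-3s^2 + 4s + 11), -12t).
At (1, 3): H = diag(144, -36).
The eigenvalues have opposite signs, so H is indefinite: a saddle point.

saddle point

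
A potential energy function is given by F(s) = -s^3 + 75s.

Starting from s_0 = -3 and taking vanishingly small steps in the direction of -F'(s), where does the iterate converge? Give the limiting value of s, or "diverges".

F'(s) = -3(s - 5)(s + 5), so F'(-3) = 48.
Gradient descent moves in the -F' direction, i.e. s is decreasing.
The nearest critical point in that direction is s = -5, where F'' = 30 > 0 (a local minimum). The iterate converges there.

-5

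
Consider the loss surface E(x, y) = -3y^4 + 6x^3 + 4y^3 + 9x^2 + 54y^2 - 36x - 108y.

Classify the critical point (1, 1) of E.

The mixed partial ∂²E/∂x∂y is 0, so the Hessian at any point is diag(E_xx, E_yy) = diag(18(2x + 1), 12(-3y^2 + 2y + 9)).
At (1, 1): H = diag(54, 96).
Both eigenvalues are positive, so H is positive definite: a local minimum.

local minimum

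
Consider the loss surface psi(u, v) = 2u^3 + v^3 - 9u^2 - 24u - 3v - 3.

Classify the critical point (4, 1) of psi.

The mixed partial ∂²psi/∂u∂v is 0, so the Hessian at any point is diag(psi_uu, psi_vv) = diag(6(2u - 3), 6v).
At (4, 1): H = diag(30, 6).
Both eigenvalues are positive, so H is positive definite: a local minimum.

local minimum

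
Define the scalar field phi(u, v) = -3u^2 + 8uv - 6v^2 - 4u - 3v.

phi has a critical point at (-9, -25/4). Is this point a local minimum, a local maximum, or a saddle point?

local maximum

The Hessian of phi is constant: H = [[-6, 8], [8, -12]].
det(H) = (-6)·(-12) − 8² = 8.
det(H) > 0 and tr(H) = -18 < 0, so H is negative definite and the point is a local maximum.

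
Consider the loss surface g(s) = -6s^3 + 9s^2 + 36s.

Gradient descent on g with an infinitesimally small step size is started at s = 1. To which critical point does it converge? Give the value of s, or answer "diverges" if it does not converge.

-1

g'(s) = -18(s - 2)(s + 1), so g'(1) = 36.
Gradient descent moves in the -g' direction, i.e. s is decreasing.
The nearest critical point in that direction is s = -1, where g'' = 54 > 0 (a local minimum). The iterate converges there.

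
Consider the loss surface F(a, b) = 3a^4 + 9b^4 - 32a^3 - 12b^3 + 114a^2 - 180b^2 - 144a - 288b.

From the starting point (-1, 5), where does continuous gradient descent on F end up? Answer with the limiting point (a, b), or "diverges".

F is separable, so gradient descent decouples: a follows -∂F/∂a, b follows -∂F/∂b.
∂F/∂a = 12(a - 4)(a - 3)(a - 1); at a=-1 this is -480, so a increases.
∂F/∂b = 36(b - 4)(b + 1)(b + 2); at b=5 this is 1512, so b decreases.
a converges to its nearest critical value 1 (a local min of the a-part); b converges to 4. The iterate converges to (1, 4).

(1, 4)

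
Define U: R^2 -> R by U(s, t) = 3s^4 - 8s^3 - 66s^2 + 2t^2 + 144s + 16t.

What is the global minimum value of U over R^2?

U(s,t) separates as P(s) + Q(t), so its minimum is min P + min Q.
P'(s) = 12(s - 4)(s - 1)(s + 3) vanishes at s ∈ {-3, 1, 4}; Q'(t) = 4(t + 4) vanishes at t ∈ {-4}.
Local minima of P (where P''>0): P(-3)=-567, P(4)=-224. Local minima of Q: Q(-4)=-32.
So the global minimum of U is P(-3) + Q(-4) = -567 − 32 = -599, attained at (-3, -4).

-599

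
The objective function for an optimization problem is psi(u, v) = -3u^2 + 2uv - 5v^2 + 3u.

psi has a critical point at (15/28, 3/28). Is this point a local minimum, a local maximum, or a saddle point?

local maximum

The Hessian of psi is constant: H = [[-6, 2], [2, -10]].
det(H) = (-6)·(-10) − 2² = 56.
det(H) > 0 and tr(H) = -16 < 0, so H is negative definite and the point is a local maximum.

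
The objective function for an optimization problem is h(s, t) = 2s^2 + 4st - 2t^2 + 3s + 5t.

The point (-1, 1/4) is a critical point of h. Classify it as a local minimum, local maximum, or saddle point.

The Hessian of h is constant: H = [[4, 4], [4, -4]].
det(H) = 4·(-4) − 4² = -32.
Since det(H) < 0, H is indefinite and the critical point is a saddle point.

saddle point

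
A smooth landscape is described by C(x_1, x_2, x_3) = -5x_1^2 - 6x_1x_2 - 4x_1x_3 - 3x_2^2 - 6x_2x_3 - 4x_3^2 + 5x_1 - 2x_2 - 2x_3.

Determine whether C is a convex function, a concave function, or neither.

C is quadratic, so its Hessian is the constant matrix H = [[-10, -6, -4], [-6, -6, -6], [-4, -6, -8]].
Leading principal minors: -10, 24, -24.
Signs alternate −, +, − ⇒ H ≺ 0 ⇒ concave.

concave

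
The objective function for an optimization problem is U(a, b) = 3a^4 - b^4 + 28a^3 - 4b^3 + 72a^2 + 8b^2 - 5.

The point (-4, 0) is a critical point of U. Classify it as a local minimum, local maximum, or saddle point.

The mixed partial ∂²U/∂a∂b is 0, so the Hessian at any point is diag(U_aa, U_bb) = diag(12(3a^2 + 14a + 12), 4(-3b^2 - 6b + 4)).
At (-4, 0): H = diag(48, 16).
Both eigenvalues are positive, so H is positive definite: a local minimum.

local minimum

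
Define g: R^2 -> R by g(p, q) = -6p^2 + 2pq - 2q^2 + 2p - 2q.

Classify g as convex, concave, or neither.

g is quadratic, so its Hessian is the constant matrix H = [[-12, 2], [2, -4]].
det(H) = 44, tr(H) = -16.
det(H) > 0 and tr(H) < 0, so H is negative definite everywhere: concave.

concave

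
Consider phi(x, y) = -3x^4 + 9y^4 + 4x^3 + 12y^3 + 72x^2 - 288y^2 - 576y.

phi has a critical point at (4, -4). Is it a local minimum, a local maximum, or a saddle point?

The mixed partial ∂²phi/∂x∂y is 0, so the Hessian at any point is diag(phi_xx, phi_yy) = diag(12(-3x^2 + 2x + 12), 36(3y^2 + 2y - 16)).
At (4, -4): H = diag(-336, 864).
The eigenvalues have opposite signs, so H is indefinite: a saddle point.

saddle point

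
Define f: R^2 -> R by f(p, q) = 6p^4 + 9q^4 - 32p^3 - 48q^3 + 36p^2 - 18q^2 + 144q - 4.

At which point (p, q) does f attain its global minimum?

f(p,q) separates as A(p) + B(q) − 4, so its minimum is min A + min B − 4.
A'(p) = 24p(p - 3)(p - 1) vanishes at p ∈ {0, 1, 3}; B'(q) = 36(q - 4)(q - 1)(q + 1) vanishes at q ∈ {-1, 1, 4}.
Local minima of A (where A''>0): A(0)=0, A(3)=-54. Local minima of B: B(-1)=-105, B(4)=-480.
So the global minimum of f is A(3) + B(4) − 4 = -54 − 480 − 4 = -538, attained at (3, 4).

(3, 4)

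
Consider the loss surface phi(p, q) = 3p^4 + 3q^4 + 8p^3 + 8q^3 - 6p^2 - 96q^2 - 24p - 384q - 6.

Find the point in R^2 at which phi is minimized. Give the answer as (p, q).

phi(p,q) separates as A(p) + B(q) − 6, so its minimum is min A + min B − 6.
A'(p) = 12(p - 1)(p + 1)(p + 2) vanishes at p ∈ {-2, -1, 1}; B'(q) = 12(q - 4)(q + 2)(q + 4) vanishes at q ∈ {-4, -2, 4}.
Local minima of A (where A''>0): A(-2)=8, A(1)=-19. Local minima of B: B(-4)=256, B(4)=-1792.
So the global minimum of phi is A(1) + B(4) − 6 = -19 − 1792 − 6 = -1817, attained at (1, 4).

(1, 4)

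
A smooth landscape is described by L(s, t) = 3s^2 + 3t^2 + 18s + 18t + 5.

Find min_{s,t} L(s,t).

L(s,t) separates as P(s) + Q(t) + 5, so its minimum is min P + min Q + 5.
P'(s) = 6s + 18 vanishes at s ∈ {-3}; Q'(t) = 6(t + 3) vanishes at t ∈ {-3}.
Local minima of P (where P''>0): P(-3)=-27. Local minima of Q: Q(-3)=-27.
So the global minimum of L is P(-3) + Q(-3) + 5 = -27 − 27 + 5 = -49, attained at (-3, -3).

-49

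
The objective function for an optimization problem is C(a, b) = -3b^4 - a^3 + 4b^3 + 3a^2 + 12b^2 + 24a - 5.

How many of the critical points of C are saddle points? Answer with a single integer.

3

C separates as a function of a plus a function of b, so ∇C=0 decouples.
∂C/∂a = -3(a - 4)(a + 2) = 0 at a ∈ {-2, 4}; ∂C/∂b = -12b(b - 2)(b + 1) = 0 at b ∈ {-1, 0, 2}.
The Hessian is diagonal: diag(C_aa, C_bb). Second derivatives: C_aa(-2)=18, C_aa(4)=-18; C_bb(-1)=-36, C_bb(0)=24, C_bb(2)=-72.
Saddle points occur where the two diagonal entries have opposite signs: (-2, -1), (-2, 2), (4, 0). Count: 3.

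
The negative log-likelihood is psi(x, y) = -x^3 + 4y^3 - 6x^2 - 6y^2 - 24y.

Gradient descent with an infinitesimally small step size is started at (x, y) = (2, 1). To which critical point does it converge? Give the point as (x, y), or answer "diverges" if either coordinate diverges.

diverges

psi is separable, so gradient descent decouples: x follows -∂psi/∂x, y follows -∂psi/∂y.
∂psi/∂x = -3x(x + 4); at x=2 this is -36, so x increases.
∂psi/∂y = 12(y - 2)(y + 1); at y=1 this is -24, so y increases.
The x-coordinate has no critical point in that direction and runs off to infinity.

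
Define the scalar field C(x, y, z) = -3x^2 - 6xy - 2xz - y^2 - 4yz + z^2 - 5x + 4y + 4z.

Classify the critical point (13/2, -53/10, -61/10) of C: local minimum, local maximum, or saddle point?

saddle point

The Hessian is constant: H = [[-6, -6, -2], [-6, -2, -4], [-2, -4, 2]].
Leading principal minors: Δ₁ = -6, Δ₂ = -24, Δ₃ = -40.
The minors fit neither the all-positive nor the alternating-sign pattern, so H is indefinite: a saddle point.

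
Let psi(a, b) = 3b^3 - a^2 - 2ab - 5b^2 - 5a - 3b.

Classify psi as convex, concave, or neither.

neither

The term 3b^3 is cubic, so the Hessian is not constant.
∂²psi/∂b² = 18b - 10, which takes both signs as b varies (negative for sufficiently negative b). A diagonal entry of the Hessian changing sign means the Hessian is neither positive- nor negative-semidefinite on all of R^2.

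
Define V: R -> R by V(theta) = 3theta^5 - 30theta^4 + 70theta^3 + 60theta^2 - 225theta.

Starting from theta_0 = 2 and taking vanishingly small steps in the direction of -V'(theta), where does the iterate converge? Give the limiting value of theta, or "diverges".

1

V'(theta) = 15(theta - 5)(theta - 3)(theta - 1)(theta + 1), so V'(2) = 135.
Gradient descent moves in the -V' direction, i.e. theta is decreasing.
The nearest critical point in that direction is theta = 1, where V'' = 240 > 0 (a local minimum). The iterate converges there.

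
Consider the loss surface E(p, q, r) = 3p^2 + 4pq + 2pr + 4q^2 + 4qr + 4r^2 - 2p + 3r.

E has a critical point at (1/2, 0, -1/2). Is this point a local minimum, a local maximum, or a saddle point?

The Hessian is constant: H = [[6, 4, 2], [4, 8, 4], [2, 4, 8]].
Leading principal minors: Δ₁ = 6, Δ₂ = 32, Δ₃ = 192.
All leading minors are positive, so H is positive definite: a local minimum.

local minimum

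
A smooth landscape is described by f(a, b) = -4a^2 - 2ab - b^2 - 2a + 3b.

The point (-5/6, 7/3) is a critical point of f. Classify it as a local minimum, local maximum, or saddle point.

local maximum

The Hessian of f is constant: H = [[-8, -2], [-2, -2]].
det(H) = (-8)·(-2) − (-2)² = 12.
det(H) > 0 and tr(H) = -10 < 0, so H is negative definite and the point is a local maximum.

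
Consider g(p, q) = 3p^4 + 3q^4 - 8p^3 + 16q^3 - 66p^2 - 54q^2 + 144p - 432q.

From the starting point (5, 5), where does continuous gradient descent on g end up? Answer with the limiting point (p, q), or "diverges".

(4, 3)

g is separable, so gradient descent decouples: p follows -∂g/∂p, q follows -∂g/∂q.
∂g/∂p = 12(p - 4)(p - 1)(p + 3); at p=5 this is 384, so p decreases.
∂g/∂q = 12(q - 3)(q + 3)(q + 4); at q=5 this is 1728, so q decreases.
p converges to its nearest critical value 4 (a local min of the p-part); q converges to 3. The iterate converges to (4, 3).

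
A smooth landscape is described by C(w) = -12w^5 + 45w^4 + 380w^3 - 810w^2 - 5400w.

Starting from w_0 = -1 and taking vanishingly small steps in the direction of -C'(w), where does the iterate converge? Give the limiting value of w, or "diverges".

3

C'(w) = -60(w - 5)(w - 3)(w + 2)(w + 3), so C'(-1) = -2880.
Gradient descent moves in the -C' direction, i.e. w is increasing.
The nearest critical point in that direction is w = 3, where C'' = 3600 > 0 (a local minimum). The iterate converges there.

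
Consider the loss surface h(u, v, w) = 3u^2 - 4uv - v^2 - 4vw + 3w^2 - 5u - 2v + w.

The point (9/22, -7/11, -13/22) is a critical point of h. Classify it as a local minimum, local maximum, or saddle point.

The Hessian is constant: H = [[6, -4, 0], [-4, -2, -4], [0, -4, 6]].
Leading principal minors: Δ₁ = 6, Δ₂ = -28, Δ₃ = -264.
The minors fit neither the all-positive nor the alternating-sign pattern, so H is indefinite: a saddle point.

saddle point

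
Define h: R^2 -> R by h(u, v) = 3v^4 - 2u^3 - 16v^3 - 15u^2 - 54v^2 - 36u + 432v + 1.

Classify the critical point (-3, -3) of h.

The mixed partial ∂²h/∂u∂v is 0, so the Hessian at any point is diag(h_uu, h_vv) = diag(-6(2u + 5), 12(3v^2 - 8v - 9)).
At (-3, -3): H = diag(6, 504).
Both eigenvalues are positive, so H is positive definite: a local minimum.

local minimum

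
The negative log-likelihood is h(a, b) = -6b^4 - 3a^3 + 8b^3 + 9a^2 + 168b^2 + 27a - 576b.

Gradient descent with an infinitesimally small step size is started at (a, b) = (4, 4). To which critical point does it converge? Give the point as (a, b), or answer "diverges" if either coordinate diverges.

diverges

h is separable, so gradient descent decouples: a follows -∂h/∂a, b follows -∂h/∂b.
∂h/∂a = -9(a - 3)(a + 1); at a=4 this is -45, so a increases.
∂h/∂b = -24(b - 3)(b - 2)(b + 4); at b=4 this is -384, so b increases.
The a-coordinate has no critical point in that direction and runs off to infinity.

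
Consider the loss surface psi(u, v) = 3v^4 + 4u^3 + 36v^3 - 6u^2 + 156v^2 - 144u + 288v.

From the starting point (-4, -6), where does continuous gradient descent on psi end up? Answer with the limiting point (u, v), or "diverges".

psi is separable, so gradient descent decouples: u follows -∂psi/∂u, v follows -∂psi/∂v.
∂psi/∂u = 12(u - 4)(u + 3); at u=-4 this is 96, so u decreases.
∂psi/∂v = 12(v + 2)(v + 3)(v + 4); at v=-6 this is -288, so v increases.
The u-coordinate has no critical point in that direction and runs off to infinity.

diverges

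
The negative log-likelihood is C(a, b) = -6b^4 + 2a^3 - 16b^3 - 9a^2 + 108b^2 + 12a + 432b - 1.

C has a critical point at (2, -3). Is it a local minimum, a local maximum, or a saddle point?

The mixed partial ∂²C/∂a∂b is 0, so the Hessian at any point is diag(C_aa, C_bb) = diag(6(2a - 3), 24(-3b^2 - 4b + 9)).
At (2, -3): H = diag(6, -144).
The eigenvalues have opposite signs, so H is indefinite: a saddle point.

saddle point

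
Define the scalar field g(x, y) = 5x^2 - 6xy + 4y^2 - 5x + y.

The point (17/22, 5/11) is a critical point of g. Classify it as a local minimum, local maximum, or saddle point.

local minimum

The Hessian of g is constant: H = [[10, -6], [-6, 8]].
det(H) = 10·8 − (-6)² = 44.
det(H) > 0 and tr(H) = 18 > 0, so H is positive definite and the point is a local minimum.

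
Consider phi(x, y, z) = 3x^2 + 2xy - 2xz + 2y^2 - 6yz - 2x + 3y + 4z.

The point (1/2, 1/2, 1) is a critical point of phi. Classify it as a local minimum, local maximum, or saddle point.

The Hessian is constant: H = [[6, 2, -2], [2, 4, -6], [-2, -6, 0]].
Leading principal minors: Δ₁ = 6, Δ₂ = 20, Δ₃ = -184.
The minors fit neither the all-positive nor the alternating-sign pattern, so H is indefinite: a saddle point.

saddle point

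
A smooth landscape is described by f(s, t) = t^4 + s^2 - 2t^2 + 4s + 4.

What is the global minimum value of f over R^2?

-1

f(s,t) separates as P(s) + Q(t) + 4, so its minimum is min P + min Q + 4.
P'(s) = 2s + 4 vanishes at s ∈ {-2}; Q'(t) = 4t(t - 1)(t + 1) vanishes at t ∈ {-1, 0, 1}.
Local minima of P (where P''>0): P(-2)=-4. Local minima of Q: Q(-1)=-1, Q(1)=-1.
So the global minimum of f is P(-2) + Q(-1) + 4 = -4 − 1 + 4 = -1, attained at (-2, -1).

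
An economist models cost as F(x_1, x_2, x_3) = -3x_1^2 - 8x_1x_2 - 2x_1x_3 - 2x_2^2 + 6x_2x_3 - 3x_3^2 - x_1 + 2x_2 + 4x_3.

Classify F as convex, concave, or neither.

F is quadratic, so its Hessian is the constant matrix H = [[-6, -8, -2], [-8, -4, 6], [-2, 6, -6]].
Leading principal minors: -6, -40, 664.
Neither pattern holds ⇒ H is indefinite ⇒ neither convex nor concave.

neither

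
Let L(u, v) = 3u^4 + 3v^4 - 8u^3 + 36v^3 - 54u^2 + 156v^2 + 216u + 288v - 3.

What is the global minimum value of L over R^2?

-870

L(u,v) separates as P(u) + Q(v) − 3, so its minimum is min P + min Q − 3.
P'(u) = 12(u - 3)(u - 2)(u + 3) vanishes at u ∈ {-3, 2, 3}; Q'(v) = 12(v + 2)(v + 3)(v + 4) vanishes at v ∈ {-4, -3, -2}.
Local minima of P (where P''>0): P(-3)=-675, P(3)=189. Local minima of Q: Q(-4)=-192, Q(-2)=-192.
So the global minimum of L is P(-3) + Q(-4) − 3 = -675 − 192 − 3 = -870, attained at (-3, -4).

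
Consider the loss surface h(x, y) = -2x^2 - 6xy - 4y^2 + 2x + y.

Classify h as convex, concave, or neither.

neither

h is quadratic, so its Hessian is the constant matrix H = [[-4, -6], [-6, -8]].
det(H) = -4, tr(H) = -12.
det(H) < 0, so H is indefinite: neither convex nor concave.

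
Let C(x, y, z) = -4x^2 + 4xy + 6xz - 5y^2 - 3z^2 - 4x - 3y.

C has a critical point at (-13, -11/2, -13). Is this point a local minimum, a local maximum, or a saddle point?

local maximum

The Hessian is constant: H = [[-8, 4, 6], [4, -10, 0], [6, 0, -6]].
Leading principal minors: Δ₁ = -8, Δ₂ = 64, Δ₃ = -24.
The minors alternate sign starting negative (−, +, −), so H is negative definite: a local maximum.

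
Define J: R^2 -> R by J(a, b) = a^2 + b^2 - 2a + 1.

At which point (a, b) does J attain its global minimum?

J(a,b) separates as P(a) + Q(b) + 1, so its minimum is min P + min Q + 1.
P'(a) = 2a - 2 vanishes at a ∈ {1}; Q'(b) = 2b vanishes at b ∈ {0}.
Local minima of P (where P''>0): P(1)=-1. Local minima of Q: Q(0)=0.
So the global minimum of J is P(1) + Q(0) + 1 = -1 + 0 + 1 = 0, attained at (1, 0).

(1, 0)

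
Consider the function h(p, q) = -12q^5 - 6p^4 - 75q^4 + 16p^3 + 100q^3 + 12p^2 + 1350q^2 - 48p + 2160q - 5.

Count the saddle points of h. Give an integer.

h separates as a function of p plus a function of q, so ∇h=0 decouples.
∂h/∂p = -24(p - 2)(p - 1)(p + 1) = 0 at p ∈ {-1, 1, 2}; ∂h/∂q = -60(q - 3)(q + 1)(q + 3)(q + 4) = 0 at q ∈ {-4, -3, -1, 3}.
The Hessian is diagonal: diag(h_pp, h_qq). Second derivatives: h_pp(-1)=-144, h_pp(1)=48, h_pp(2)=-72; h_qq(-4)=1260, h_qq(-3)=-720, h_qq(-1)=1440, h_qq(3)=-10080.
Saddle points occur where the two diagonal entries have opposite signs: (-1, -4), (-1, -1), (1, -3), (1, 3), (2, -4), (2, -1). Count: 6.

6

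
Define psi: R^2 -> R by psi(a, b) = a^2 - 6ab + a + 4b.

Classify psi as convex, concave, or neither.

neither

psi is quadratic, so its Hessian is the constant matrix H = [[2, -6], [-6, 0]].
det(H) = -36, tr(H) = 2.
det(H) < 0, so H is indefinite: neither convex nor concave.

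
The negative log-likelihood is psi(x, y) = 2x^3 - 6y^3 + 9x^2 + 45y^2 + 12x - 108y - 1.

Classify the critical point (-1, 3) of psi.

The mixed partial ∂²psi/∂x∂y is 0, so the Hessian at any point is diag(psi_xx, psi_yy) = diag(6(2x + 3), 18(-2y + 5)).
At (-1, 3): H = diag(6, -18).
The eigenvalues have opposite signs, so H is indefinite: a saddle point.

saddle point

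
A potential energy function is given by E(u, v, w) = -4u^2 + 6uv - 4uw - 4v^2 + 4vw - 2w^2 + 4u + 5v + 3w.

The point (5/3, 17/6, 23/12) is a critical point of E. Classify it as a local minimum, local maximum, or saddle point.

The Hessian is constant: H = [[-8, 6, -4], [6, -8, 4], [-4, 4, -4]].
Leading principal minors: Δ₁ = -8, Δ₂ = 28, Δ₃ = -48.
The minors alternate sign starting negative (−, +, −), so H is negative definite: a local maximum.

local maximum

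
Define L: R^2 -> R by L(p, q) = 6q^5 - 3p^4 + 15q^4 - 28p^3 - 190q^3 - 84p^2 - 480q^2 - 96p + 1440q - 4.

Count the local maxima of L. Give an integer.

L separates as a function of p plus a function of q, so ∇L=0 decouples.
∂L/∂p = -12(p + 1)(p + 2)(p + 4) = 0 at p ∈ {-4, -2, -1}; ∂L/∂q = 30(q - 4)(q - 1)(q + 3)(q + 4) = 0 at q ∈ {-4, -3, 1, 4}.
The Hessian is diagonal: diag(L_pp, L_qq). Second derivatives: L_pp(-4)=-72, L_pp(-2)=24, L_pp(-1)=-36; L_qq(-4)=-1200, L_qq(-3)=840, L_qq(1)=-1800, L_qq(4)=5040.
Local maxima occur where both diagonal entries negative: (-4, -4), (-4, 1), (-1, -4), (-1, 1). Count: 4.

4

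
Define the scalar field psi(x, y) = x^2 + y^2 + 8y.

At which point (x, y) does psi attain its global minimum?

(0, -4)

psi(x,y) separates as P(x) + Q(y), so its minimum is min P + min Q.
P'(x) = 2x vanishes at x ∈ {0}; Q'(y) = 2y + 8 vanishes at y ∈ {-4}.
Local minima of P (where P''>0): P(0)=0. Local minima of Q: Q(-4)=-16.
So the global minimum of psi is P(0) + Q(-4) = 0 − 16 = -16, attained at (0, -4).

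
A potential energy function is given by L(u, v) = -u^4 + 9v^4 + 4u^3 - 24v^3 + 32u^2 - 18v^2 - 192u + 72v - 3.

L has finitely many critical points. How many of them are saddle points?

5

L separates as a function of u plus a function of v, so ∇L=0 decouples.
∂L/∂u = -4(u - 4)(u - 3)(u + 4) = 0 at u ∈ {-4, 3, 4}; ∂L/∂v = 36(v - 2)(v - 1)(v + 1) = 0 at v ∈ {-1, 1, 2}.
The Hessian is diagonal: diag(L_uu, L_vv). Second derivatives: L_uu(-4)=-224, L_uu(3)=28, L_uu(4)=-32; L_vv(-1)=216, L_vv(1)=-72, L_vv(2)=108.
Saddle points occur where the two diagonal entries have opposite signs: (-4, -1), (-4, 2), (3, 1), (4, -1), (4, 2). Count: 5.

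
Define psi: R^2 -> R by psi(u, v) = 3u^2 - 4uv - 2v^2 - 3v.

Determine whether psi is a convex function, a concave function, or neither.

psi is quadratic, so its Hessian is the constant matrix H = [[6, -4], [-4, -4]].
det(H) = -40, tr(H) = 2.
det(H) < 0, so H is indefinite: neither convex nor concave.

neither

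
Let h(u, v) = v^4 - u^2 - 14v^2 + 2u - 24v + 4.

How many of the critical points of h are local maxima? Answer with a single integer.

h separates as a function of u plus a function of v, so ∇h=0 decouples.
∂h/∂u = -2(u - 1) = 0 at u ∈ {1}; ∂h/∂v = 4(v - 3)(v + 1)(v + 2) = 0 at v ∈ {-2, -1, 3}.
The Hessian is diagonal: diag(h_uu, h_vv). Second derivatives: h_uu(1)=-2; h_vv(-2)=20, h_vv(-1)=-16, h_vv(3)=80.
Local maxima occur where both diagonal entries negative: (1, -1). Count: 1.

1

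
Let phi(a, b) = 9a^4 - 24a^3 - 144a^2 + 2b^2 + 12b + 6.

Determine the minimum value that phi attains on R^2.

phi(a,b) separates as P(a) + Q(b) + 6, so its minimum is min P + min Q + 6.
P'(a) = 36a(a - 4)(a + 2) vanishes at a ∈ {-2, 0, 4}; Q'(b) = 4b + 12 vanishes at b ∈ {-3}.
Local minima of P (where P''>0): P(-2)=-240, P(4)=-1536. Local minima of Q: Q(-3)=-18.
So the global minimum of phi is P(4) + Q(-3) + 6 = -1536 − 18 + 6 = -1548, attained at (4, -3).

-1548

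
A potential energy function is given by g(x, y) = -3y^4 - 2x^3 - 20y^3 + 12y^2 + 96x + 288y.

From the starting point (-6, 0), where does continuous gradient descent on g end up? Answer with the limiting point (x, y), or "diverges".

(-4, -3)

g is separable, so gradient descent decouples: x follows -∂g/∂x, y follows -∂g/∂y.
∂g/∂x = -6(x - 4)(x + 4); at x=-6 this is -120, so x increases.
∂g/∂y = -12(y - 2)(y + 3)(y + 4); at y=0 this is 288, so y decreases.
x converges to its nearest critical value -4 (a local min of the x-part); y converges to -3. The iterate converges to (-4, -3).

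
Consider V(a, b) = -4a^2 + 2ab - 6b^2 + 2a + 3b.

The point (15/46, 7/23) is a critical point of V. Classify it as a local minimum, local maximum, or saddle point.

local maximum

The Hessian of V is constant: H = [[-8, 2], [2, -12]].
det(H) = (-8)·(-12) − 2² = 92.
det(H) > 0 and tr(H) = -20 < 0, so H is negative definite and the point is a local maximum.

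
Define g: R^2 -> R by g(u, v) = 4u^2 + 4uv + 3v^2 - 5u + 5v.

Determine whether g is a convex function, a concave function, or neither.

convex

g is quadratic, so its Hessian is the constant matrix H = [[8, 4], [4, 6]].
det(H) = 32, tr(H) = 14.
det(H) > 0 and tr(H) > 0, so H is positive definite everywhere: convex.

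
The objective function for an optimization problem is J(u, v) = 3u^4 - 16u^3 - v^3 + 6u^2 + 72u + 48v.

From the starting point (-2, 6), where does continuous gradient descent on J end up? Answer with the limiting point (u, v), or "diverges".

J is separable, so gradient descent decouples: u follows -∂J/∂u, v follows -∂J/∂v.
∂J/∂u = 12(u - 3)(u - 2)(u + 1); at u=-2 this is -240, so u increases.
∂J/∂v = -3(v - 4)(v + 4); at v=6 this is -60, so v increases.
The v-coordinate has no critical point in that direction and runs off to infinity.

diverges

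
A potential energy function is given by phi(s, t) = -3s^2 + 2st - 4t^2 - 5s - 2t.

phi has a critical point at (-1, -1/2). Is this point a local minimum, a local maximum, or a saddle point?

local maximum

The Hessian of phi is constant: H = [[-6, 2], [2, -8]].
det(H) = (-6)·(-8) − 2² = 44.
det(H) > 0 and tr(H) = -14 < 0, so H is negative definite and the point is a local maximum.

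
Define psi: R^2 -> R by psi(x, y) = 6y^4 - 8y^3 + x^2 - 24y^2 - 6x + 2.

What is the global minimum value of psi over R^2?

psi(x,y) separates as P(x) + Q(y) + 2, so its minimum is min P + min Q + 2.
P'(x) = 2x - 6 vanishes at x ∈ {3}; Q'(y) = 24y(y - 2)(y + 1) vanishes at y ∈ {-1, 0, 2}.
Local minima of P (where P''>0): P(3)=-9. Local minima of Q: Q(-1)=-10, Q(2)=-64.
So the global minimum of psi is P(3) + Q(2) + 2 = -9 − 64 + 2 = -71, attained at (3, 2).

-71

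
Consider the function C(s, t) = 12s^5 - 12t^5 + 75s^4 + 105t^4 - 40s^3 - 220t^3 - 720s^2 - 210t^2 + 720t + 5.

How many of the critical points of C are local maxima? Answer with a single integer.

4

C separates as a function of s plus a function of t, so ∇C=0 decouples.
∂C/∂s = 60s(s - 2)(s + 3)(s + 4) = 0 at s ∈ {-4, -3, 0, 2}; ∂C/∂t = -60(t - 4)(t - 3)(t - 1)(t + 1) = 0 at t ∈ {-1, 1, 3, 4}.
The Hessian is diagonal: diag(C_ss, C_tt). Second derivatives: C_ss(-4)=-1440, C_ss(-3)=900, C_ss(0)=-1440, C_ss(2)=3600; C_tt(-1)=2400, C_tt(1)=-720, C_tt(3)=480, C_tt(4)=-900.
Local maxima occur where both diagonal entries negative: (-4, 1), (-4, 4), (0, 1), (0, 4). Count: 4.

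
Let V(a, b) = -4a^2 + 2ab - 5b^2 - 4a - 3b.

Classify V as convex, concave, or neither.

V is quadratic, so its Hessian is the constant matrix H = [[-8, 2], [2, -10]].
det(H) = 76, tr(H) = -18.
det(H) > 0 and tr(H) < 0, so H is negative definite everywhere: concave.

concave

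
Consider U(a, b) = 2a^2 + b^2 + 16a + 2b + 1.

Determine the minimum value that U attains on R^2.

U(a,b) separates as P(a) + Q(b) + 1, so its minimum is min P + min Q + 1.
P'(a) = 4a + 16 vanishes at a ∈ {-4}; Q'(b) = 2b + 2 vanishes at b ∈ {-1}.
Local minima of P (where P''>0): P(-4)=-32. Local minima of Q: Q(-1)=-1.
So the global minimum of U is P(-4) + Q(-1) + 1 = -32 − 1 + 1 = -32, attained at (-4, -1).

-32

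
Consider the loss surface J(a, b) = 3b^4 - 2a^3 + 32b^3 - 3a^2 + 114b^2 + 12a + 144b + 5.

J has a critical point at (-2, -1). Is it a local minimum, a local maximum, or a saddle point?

The mixed partial ∂²J/∂a∂b is 0, so the Hessian at any point is diag(J_aa, J_bb) = diag(-6(2a + 1), 12(3b^2 + 16b + 19)).
At (-2, -1): H = diag(18, 72).
Both eigenvalues are positive, so H is positive definite: a local minimum.

local minimum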